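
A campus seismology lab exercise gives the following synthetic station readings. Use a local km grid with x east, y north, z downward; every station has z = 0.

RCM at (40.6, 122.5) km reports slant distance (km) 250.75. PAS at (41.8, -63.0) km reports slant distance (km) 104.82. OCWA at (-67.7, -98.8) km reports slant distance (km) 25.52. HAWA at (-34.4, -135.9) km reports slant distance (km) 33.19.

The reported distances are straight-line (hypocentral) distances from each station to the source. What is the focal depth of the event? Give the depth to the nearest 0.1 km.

Each station gives a sphere (x−x_i)² + (y−y_i)² + z² = d_i² (stations at z=0).
Subtracting the RCM sphere from PAS and OCWA: z² cancels, leaving linear equations in x and y:
2.4 x − 371.0 y = 40949.96
-216.6 x − 442.6 y = 59914.41
Solving: x ≈ -50.402, y ≈ -110.703 km (keep extra digits for the depth step; rounded: -50.4, -110.7).
Then from the RCM sphere: z² = 250.75² − (x − 40.6)² − (y − 122.5)² with x = -50.402, y = -110.703, so z ≈ 14.511 ≈ 14.5 km.
Check against HAWA (with the unrounded solution): distance 33.19 ≈ 33.19 km. ✓

depth ≈ 14.5 km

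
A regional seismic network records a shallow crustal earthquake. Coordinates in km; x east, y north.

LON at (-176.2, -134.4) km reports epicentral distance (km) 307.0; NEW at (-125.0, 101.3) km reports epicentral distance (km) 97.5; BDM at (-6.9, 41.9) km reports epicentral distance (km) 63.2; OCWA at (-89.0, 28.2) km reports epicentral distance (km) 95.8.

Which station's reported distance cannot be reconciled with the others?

Solve using three stations at a time. Using NEW, BDM, OCWA (subtract circle equations pairwise → linear system) gives (x, y) ≈ (-27.5, 101.7).
Distances from that point to each station vs reported:
  LON: calculated 279.0 vs reported 307.0 → residual 28.0 km
  NEW: calculated 97.5 vs reported 97.5 → residual 0.0 km
  BDM: calculated 63.2 vs reported 63.2 → residual 0.0 km
  OCWA: calculated 95.8 vs reported 95.8 → residual 0.0 km
NEW, BDM, OCWA are mutually consistent (residuals ≈ 0); LON is off by 28.0 km.

LON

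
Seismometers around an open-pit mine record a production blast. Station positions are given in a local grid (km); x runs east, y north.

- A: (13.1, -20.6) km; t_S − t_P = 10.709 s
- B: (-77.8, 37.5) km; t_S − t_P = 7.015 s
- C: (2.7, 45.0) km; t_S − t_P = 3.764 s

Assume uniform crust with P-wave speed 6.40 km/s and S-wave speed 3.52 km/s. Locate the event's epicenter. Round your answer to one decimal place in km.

-25.4 km east, 53.8 km north

Distance from S−P lag: d = Δt · v_P v_S / (v_P − v_S) = Δt · (6.40·3.52)/(6.40−3.52) ≈ 7.8222·Δt.
So d_A = 83.77, d_B = 54.87, d_C = 29.44 km.
Circle about each station: (x − 13.1)² + (y + 20.6)² = 83.77²; (x + 77.8)² + (y − 37.5)² = 54.87²; (x − 2.7)² + (y − 45.0)² = 29.44².
Subtracting the A equation from the B and C equations removes the quadratic terms:
-181.8 x + 116.2 y = 10869.82
-20.8 x + 131.2 y = 7587.02
Solving the 2×2 system: x ≈ -25.4, y ≈ 53.8 km.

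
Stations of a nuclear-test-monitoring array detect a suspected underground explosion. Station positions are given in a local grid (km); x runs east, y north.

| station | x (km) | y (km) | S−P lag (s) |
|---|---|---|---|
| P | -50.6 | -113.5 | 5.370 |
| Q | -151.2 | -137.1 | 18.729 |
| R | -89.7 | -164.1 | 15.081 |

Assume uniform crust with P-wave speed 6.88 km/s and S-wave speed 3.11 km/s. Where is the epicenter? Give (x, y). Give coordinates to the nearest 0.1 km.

Distance from S−P lag: d = Δt · v_P v_S / (v_P − v_S) = Δt · (6.88·3.11)/(6.88−3.11) ≈ 5.6755·Δt.
So d_P = 30.48, d_Q = 106.30, d_R = 85.59 km.
Circle about each station: (x + 50.6)² + (y + 113.5)² = 30.48²; (x + 151.2)² + (y + 137.1)² = 106.30²; (x + 89.7)² + (y + 164.1)² = 85.59².
Subtracting the P equation from the Q and R equations removes the quadratic terms:
-201.2 x − 47.2 y = 15844.58
-78.2 x − 101.2 y = 13135.67
Solving the 2×2 system: x ≈ -59.0, y ≈ -84.2 km.
Check against P (with the unrounded x, y): √((x + 50.6)²+(y + 113.5)²) = 30.47 ≈ 30.48 km. ✓

x ≈ -59.0 km, y ≈ -84.2 km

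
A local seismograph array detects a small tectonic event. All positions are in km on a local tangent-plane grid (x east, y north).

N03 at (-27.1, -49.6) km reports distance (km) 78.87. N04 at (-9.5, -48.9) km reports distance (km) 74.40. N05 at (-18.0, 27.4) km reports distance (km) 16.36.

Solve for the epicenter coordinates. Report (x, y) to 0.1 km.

(-1.8, 25.1)

Circle about each station: (x + 27.1)² + (y + 49.6)² = 78.87²; (x + 9.5)² + (y + 48.9)² = 74.40²; (x + 18.0)² + (y − 27.4)² = 16.36².
Subtracting pairs of circle equations eliminates x²+y² and gives linear equations (the radical axes):
35.2 x + 1.4 y = -27.99
18.2 x + 154.0 y = 3833.02
Solving the 2×2 system: x ≈ -1.8, y ≈ 25.1 km.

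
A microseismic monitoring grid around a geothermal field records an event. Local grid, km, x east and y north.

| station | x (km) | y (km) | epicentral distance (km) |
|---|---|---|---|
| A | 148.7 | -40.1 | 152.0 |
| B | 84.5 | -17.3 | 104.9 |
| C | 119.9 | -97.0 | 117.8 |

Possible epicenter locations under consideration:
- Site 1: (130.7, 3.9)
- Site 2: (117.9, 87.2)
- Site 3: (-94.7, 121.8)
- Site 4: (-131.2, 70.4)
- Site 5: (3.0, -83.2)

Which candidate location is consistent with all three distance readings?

Site 5

For each candidate, compare |candidate − station| to the reported distance:
Site 1: residuals A 104.5, B 54.1, C 16.3 → max 104.5 km
Site 2: residuals A 21.0, B 4.8, C 66.4 → max 66.4 km
Site 3: residuals A 140.3, B 122.0, C 188.7 → max 188.7 km
Site 4: residuals A 148.9, B 127.9, C 184.0 → max 184.0 km
Site 5: residuals A 0.1, B 0.1, C 0.1 → max 0.1 km
Only Site 5 has all residuals ≈ 0.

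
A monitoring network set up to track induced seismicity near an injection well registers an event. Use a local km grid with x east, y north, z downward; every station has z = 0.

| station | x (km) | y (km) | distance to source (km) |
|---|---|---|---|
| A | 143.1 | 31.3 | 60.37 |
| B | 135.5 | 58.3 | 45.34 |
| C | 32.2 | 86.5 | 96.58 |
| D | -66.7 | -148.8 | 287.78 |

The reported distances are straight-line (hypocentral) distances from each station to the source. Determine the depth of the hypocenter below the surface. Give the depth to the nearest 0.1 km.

Each station gives a sphere (x−x_i)² + (y−y_i)² + z² = d_i² (stations at z=0).
Subtracting the A sphere from B and C: z² cancels, leaving linear equations in x and y:
-15.2 x + 54.0 y = 1890.66
-221.8 x + 110.4 y = -18621.37
Solving: x ≈ 117.902, y ≈ 68.199 km (keep extra digits for the depth step; rounded: 117.9, 68.2).
Then from the A sphere: z² = 60.37² − (x − 143.1)² − (y − 31.3)² with x = 117.902, y = 68.199, so z ≈ 40.596 ≈ 40.6 km.
Check against D (with the unrounded solution): distance 287.78 ≈ 287.78 km. ✓

40.6 km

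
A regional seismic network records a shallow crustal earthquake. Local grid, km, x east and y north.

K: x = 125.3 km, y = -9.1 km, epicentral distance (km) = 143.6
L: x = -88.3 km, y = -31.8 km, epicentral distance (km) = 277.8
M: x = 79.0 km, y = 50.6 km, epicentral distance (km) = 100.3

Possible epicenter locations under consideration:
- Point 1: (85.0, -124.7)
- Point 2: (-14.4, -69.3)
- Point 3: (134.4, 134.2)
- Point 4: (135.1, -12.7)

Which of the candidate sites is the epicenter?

Point 3

For each candidate, compare |candidate − station| to the reported distance:
Point 1: residuals K 21.2, L 81.2, M 75.1 → max 81.2 km
Point 2: residuals K 8.5, L 194.9, M 51.7 → max 194.9 km
Point 3: residuals K 0.0, L 0.0, M 0.0 → max 0.0 km
Point 4: residuals K 133.2, L 53.6, M 15.7 → max 133.2 km
Only Point 3 has all residuals ≈ 0.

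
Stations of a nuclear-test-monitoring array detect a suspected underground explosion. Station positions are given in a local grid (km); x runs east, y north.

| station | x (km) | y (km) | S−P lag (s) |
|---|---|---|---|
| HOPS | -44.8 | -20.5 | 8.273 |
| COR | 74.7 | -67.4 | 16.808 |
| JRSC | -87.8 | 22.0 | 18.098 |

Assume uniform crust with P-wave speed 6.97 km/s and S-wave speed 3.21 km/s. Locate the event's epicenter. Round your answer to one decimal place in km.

(-25.3, -65.7)

Distance from S−P lag: d = Δt · v_P v_S / (v_P − v_S) = Δt · (6.97·3.21)/(6.97−3.21) ≈ 5.9505·Δt.
So d_HOPS = 49.23, d_COR = 100.02, d_JRSC = 107.69 km.
Circle about each station: (x + 44.8)² + (y + 20.5)² = 49.23²; (x − 74.7)² + (y + 67.4)² = 100.02²; (x + 87.8)² + (y − 22.0)² = 107.69².
Subtracting pairs of circle equations eliminates x²+y² and gives linear equations (the radical axes):
239.0 x − 93.8 y = 115.15
-86.0 x + 85.0 y = -3407.99
Solving the 2×2 system: x ≈ -25.3, y ≈ -65.7 km.
Check against HOPS (with the unrounded x, y): √((x + 44.8)²+(y + 20.5)²) = 49.22 ≈ 49.23 km. ✓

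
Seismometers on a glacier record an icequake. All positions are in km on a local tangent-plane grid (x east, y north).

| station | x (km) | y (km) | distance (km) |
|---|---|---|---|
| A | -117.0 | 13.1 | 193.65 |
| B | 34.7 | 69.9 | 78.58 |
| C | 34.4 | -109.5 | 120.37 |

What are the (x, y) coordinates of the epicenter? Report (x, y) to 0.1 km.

Circle about each station: (x + 117.0)² + (y − 13.1)² = 193.65²; (x − 34.7)² + (y − 69.9)² = 78.58²; (x − 34.4)² + (y + 109.5)² = 120.37².
Subtracting pairs of circle equations eliminates x²+y² and gives linear equations (the radical axes):
303.4 x + 113.6 y = 23555.00
302.8 x − 245.2 y = 22324.39
Solving the 2×2 system: x ≈ 76.4, y ≈ 3.3 km.
Check against A (with the unrounded x, y): √((x + 117.0)²+(y − 13.1)²) = 193.65 ≈ 193.65 km. ✓

76.4 km east, 3.3 km north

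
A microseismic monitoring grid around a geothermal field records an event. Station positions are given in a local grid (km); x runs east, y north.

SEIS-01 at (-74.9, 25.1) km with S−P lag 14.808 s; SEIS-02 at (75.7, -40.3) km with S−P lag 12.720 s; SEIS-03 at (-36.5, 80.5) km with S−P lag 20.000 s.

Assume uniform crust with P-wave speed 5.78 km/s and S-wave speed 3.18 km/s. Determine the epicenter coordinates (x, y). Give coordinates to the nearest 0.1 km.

-12.3 km east, -58.8 km north

Distance from S−P lag: d = Δt · v_P v_S / (v_P − v_S) = Δt · (5.78·3.18)/(5.78−3.18) ≈ 7.0694·Δt.
So d_SEIS-01 = 104.68, d_SEIS-02 = 89.92, d_SEIS-03 = 141.39 km.
Circle about each station: (x + 74.9)² + (y − 25.1)² = 104.68²; (x − 75.7)² + (y + 40.3)² = 89.92²; (x + 36.5)² + (y − 80.5)² = 141.39².
Subtracting pairs of circle equations eliminates x²+y² and gives linear equations (the radical axes):
301.2 x − 130.8 y = 3986.86
76.8 x + 110.8 y = -7460.75
Solving the 2×2 system: x ≈ -12.3, y ≈ -58.8 km.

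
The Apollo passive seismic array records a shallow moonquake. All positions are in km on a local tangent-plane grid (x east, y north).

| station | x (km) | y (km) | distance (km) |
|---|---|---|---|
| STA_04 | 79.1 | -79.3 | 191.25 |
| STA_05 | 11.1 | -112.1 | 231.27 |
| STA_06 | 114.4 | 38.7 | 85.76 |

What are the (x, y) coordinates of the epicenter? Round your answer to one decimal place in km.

69.4 km east, 111.7 km north

Circle about each station: (x − 79.1)² + (y + 79.3)² = 191.25²; (x − 11.1)² + (y + 112.1)² = 231.27²; (x − 114.4)² + (y − 38.7)² = 85.76².
Subtracting pairs of circle equations eliminates x²+y² and gives linear equations (the radical axes):
-136.0 x − 65.6 y = -16764.93
70.6 x + 236.0 y = 31261.53
Solving the 2×2 system: x ≈ 69.4, y ≈ 111.7 km.
Check against STA_04 (with the unrounded x, y): √((x − 79.1)²+(y + 79.3)²) = 191.25 ≈ 191.25 km. ✓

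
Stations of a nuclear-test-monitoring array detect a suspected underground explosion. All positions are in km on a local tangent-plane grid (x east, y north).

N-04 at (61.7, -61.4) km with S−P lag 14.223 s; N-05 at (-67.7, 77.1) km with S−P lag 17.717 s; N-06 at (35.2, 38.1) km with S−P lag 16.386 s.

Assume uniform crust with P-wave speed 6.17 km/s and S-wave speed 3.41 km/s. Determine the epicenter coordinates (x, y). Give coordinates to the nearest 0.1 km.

-46.6 km east, -56.3 km north

Distance from S−P lag: d = Δt · v_P v_S / (v_P − v_S) = Δt · (6.17·3.41)/(6.17−3.41) ≈ 7.6231·Δt.
So d_N-04 = 108.42, d_N-05 = 135.06, d_N-06 = 124.91 km.
Circle about each station: (x − 61.7)² + (y + 61.4)² = 108.42²; (x + 67.7)² + (y − 77.1)² = 135.06²; (x − 35.2)² + (y − 38.1)² = 124.91².
Subtracting the N-04 equation from the N-05 and N-06 equations removes the quadratic terms:
-258.8 x + 277.0 y = -3535.46
-53.0 x + 199.0 y = -8733.81
Solving the 2×2 system: x ≈ -46.6, y ≈ -56.3 km.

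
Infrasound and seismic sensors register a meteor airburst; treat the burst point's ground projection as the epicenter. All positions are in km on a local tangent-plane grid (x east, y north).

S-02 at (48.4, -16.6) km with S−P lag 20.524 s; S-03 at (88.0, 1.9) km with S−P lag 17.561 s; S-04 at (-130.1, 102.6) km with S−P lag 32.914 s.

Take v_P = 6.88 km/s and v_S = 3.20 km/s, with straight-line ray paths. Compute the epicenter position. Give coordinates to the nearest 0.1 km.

66.8 km east, 104.8 km north

Distance from S−P lag: d = Δt · v_P v_S / (v_P − v_S) = Δt · (6.88·3.20)/(6.88−3.20) ≈ 5.9826·Δt.
So d_S-02 = 122.79, d_S-03 = 105.06, d_S-04 = 196.91 km.
Circle about each station: (x − 48.4)² + (y + 16.6)² = 122.79²; (x − 88.0)² + (y − 1.9)² = 105.06²; (x + 130.1)² + (y − 102.6)² = 196.91².
Subtracting pairs of circle equations eliminates x²+y² and gives linear equations (the radical axes):
79.2 x + 37.0 y = 9169.27
-357.0 x + 238.4 y = 1138.49
Solving the 2×2 system: x ≈ 66.8, y ≈ 104.8 km.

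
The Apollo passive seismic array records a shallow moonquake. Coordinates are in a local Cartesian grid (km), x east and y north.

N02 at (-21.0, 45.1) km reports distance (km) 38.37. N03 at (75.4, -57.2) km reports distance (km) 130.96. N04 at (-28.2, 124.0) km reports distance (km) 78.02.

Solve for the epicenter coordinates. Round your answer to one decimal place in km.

Circle about each station: (x + 21.0)² + (y − 45.1)² = 38.37²; (x − 75.4)² + (y + 57.2)² = 130.96²; (x + 28.2)² + (y − 124.0)² = 78.02².
Subtracting the N02 equation from the N03 and N04 equations removes the quadratic terms:
192.8 x − 204.6 y = -9196.27
-14.4 x + 157.8 y = 9081.37
Solving the 2×2 system: x ≈ 14.8, y ≈ 58.9 km.

14.8 km east, 58.9 km north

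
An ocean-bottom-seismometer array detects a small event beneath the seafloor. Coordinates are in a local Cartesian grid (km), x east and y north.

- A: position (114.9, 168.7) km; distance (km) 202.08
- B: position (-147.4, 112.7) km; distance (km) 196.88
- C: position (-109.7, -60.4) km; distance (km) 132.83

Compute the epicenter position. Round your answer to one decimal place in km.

10.8 km east, -4.5 km north

Circle about each station: (x − 114.9)² + (y − 168.7)² = 202.08²; (x + 147.4)² + (y − 112.7)² = 196.88²; (x + 109.7)² + (y + 60.4)² = 132.83².
Subtracting the A equation from the B and C equations removes the quadratic terms:
-524.6 x − 112.0 y = -5159.06
-449.2 x − 458.2 y = -2786.93
Solving the 2×2 system: x ≈ 10.8, y ≈ -4.5 km.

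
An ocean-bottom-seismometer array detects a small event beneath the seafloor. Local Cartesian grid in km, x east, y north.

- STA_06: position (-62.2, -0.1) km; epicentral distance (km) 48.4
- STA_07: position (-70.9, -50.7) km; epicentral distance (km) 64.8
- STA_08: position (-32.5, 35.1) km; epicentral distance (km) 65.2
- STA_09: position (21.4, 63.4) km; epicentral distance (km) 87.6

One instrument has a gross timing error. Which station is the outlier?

STA_08

Solve using three stations at a time. Using STA_06, STA_07, STA_09 (subtract circle equations pairwise → linear system) gives (x, y) ≈ (-16.3, -15.7).
Distances from that point to each station vs reported:
  STA_06: calculated 48.5 vs reported 48.4 → residual 0.1 km
  STA_07: calculated 64.8 vs reported 64.8 → residual 0.0 km
  STA_08: calculated 53.3 vs reported 65.2 → residual 11.9 km
  STA_09: calculated 87.6 vs reported 87.6 → residual 0.0 km
STA_06, STA_07, STA_09 are mutually consistent (residuals ≈ 0); STA_08 is off by 11.9 km.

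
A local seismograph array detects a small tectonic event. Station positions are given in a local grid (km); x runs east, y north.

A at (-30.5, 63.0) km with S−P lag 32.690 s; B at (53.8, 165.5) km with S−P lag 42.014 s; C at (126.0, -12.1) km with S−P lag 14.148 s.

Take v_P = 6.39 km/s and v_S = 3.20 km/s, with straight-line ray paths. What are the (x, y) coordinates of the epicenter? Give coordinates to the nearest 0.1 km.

Distance from S−P lag: d = Δt · v_P v_S / (v_P − v_S) = Δt · (6.39·3.20)/(6.39−3.20) ≈ 6.4100·Δt.
So d_A = 209.54, d_B = 269.31, d_C = 90.69 km.
Circle about each station: (x + 30.5)² + (y − 63.0)² = 209.54²; (x − 53.8)² + (y − 165.5)² = 269.31²; (x − 126.0)² + (y + 12.1)² = 90.69².
Subtracting pairs of circle equations eliminates x²+y² and gives linear equations (the radical axes):
168.6 x + 205.0 y = -3235.42
313.0 x − 150.2 y = 46805.50
Solving the 2×2 system: x ≈ 101.8, y ≈ -99.5 km.

x ≈ 101.8 km, y ≈ -99.5 km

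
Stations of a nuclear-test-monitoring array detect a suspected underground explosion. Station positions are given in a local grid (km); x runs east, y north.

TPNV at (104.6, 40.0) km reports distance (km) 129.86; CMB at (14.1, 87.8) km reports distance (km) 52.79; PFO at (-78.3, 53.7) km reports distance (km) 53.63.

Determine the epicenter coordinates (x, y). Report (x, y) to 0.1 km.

Circle about each station: (x − 104.6)² + (y − 40.0)² = 129.86²; (x − 14.1)² + (y − 87.8)² = 52.79²; (x + 78.3)² + (y − 53.7)² = 53.63².
Subtracting the TPNV equation from the CMB and PFO equations removes the quadratic terms:
-181.0 x + 95.6 y = 9443.33
-365.8 x + 27.4 y = 10460.86
Solving the 2×2 system: x ≈ -24.7, y ≈ 52.0 km.

(-24.7, 52.0)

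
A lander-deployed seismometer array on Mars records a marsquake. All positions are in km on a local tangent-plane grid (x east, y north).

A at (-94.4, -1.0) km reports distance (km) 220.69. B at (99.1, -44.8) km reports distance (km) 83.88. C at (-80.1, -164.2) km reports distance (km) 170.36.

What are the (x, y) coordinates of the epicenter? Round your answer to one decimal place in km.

Circle about each station: (x + 94.4)² + (y + 1.0)² = 220.69²; (x − 99.1)² + (y + 44.8)² = 83.88²; (x + 80.1)² + (y + 164.2)² = 170.36².
Subtracting the A equation from the B and C equations removes the quadratic terms:
387.0 x − 87.6 y = 44583.71
28.6 x − 326.4 y = 44146.84
Solving the 2×2 system: x ≈ 86.3, y ≈ -127.7 km.

(86.3, -127.7)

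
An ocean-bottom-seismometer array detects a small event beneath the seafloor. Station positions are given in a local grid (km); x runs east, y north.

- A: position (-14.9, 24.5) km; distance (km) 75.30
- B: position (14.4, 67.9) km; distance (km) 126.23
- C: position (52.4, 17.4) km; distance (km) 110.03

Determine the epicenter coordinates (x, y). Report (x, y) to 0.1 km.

-36.3 km east, -47.7 km north

Circle about each station: (x + 14.9)² + (y − 24.5)² = 75.30²; (x − 14.4)² + (y − 67.9)² = 126.23²; (x − 52.4)² + (y − 17.4)² = 110.03².
Subtracting pairs of circle equations eliminates x²+y² and gives linear equations (the radical axes):
58.6 x + 86.8 y = -6268.41
134.6 x − 14.2 y = -4210.25
Solving the 2×2 system: x ≈ -36.3, y ≈ -47.7 km.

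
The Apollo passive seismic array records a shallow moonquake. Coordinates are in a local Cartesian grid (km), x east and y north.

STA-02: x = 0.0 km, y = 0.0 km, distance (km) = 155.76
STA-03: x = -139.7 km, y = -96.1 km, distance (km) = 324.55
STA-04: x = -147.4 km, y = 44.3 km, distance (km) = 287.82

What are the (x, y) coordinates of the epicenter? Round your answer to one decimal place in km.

Circle about each station: x² + y² = 155.76²; (x + 139.7)² + (y + 96.1)² = 324.55²; (x + 147.4)² + (y − 44.3)² = 287.82².
Subtracting pairs of circle equations eliminates x²+y² and gives linear equations (the radical axes):
-279.4 x − 192.2 y = -52320.22
-294.8 x + 88.6 y = -34889.92
Solving the 2×2 system: x ≈ 139.3, y ≈ 69.7 km.

139.3 km east, 69.7 km north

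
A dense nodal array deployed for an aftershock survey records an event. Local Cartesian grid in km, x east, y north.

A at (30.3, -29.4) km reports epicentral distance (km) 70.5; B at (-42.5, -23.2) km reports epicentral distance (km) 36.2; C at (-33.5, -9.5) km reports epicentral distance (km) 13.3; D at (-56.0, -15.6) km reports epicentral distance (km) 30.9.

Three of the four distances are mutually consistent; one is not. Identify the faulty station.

Solve using three stations at a time. Using A, C, D (subtract circle equations pairwise → linear system) gives (x, y) ≈ (-31.9, 3.8).
Distances from that point to each station vs reported:
  A: calculated 70.5 vs reported 70.5 → residual 0.0 km
  B: calculated 29.0 vs reported 36.2 → residual 7.2 km
  C: calculated 13.4 vs reported 13.3 → residual 0.1 km
  D: calculated 31.0 vs reported 30.9 → residual 0.1 km
A, C, D are mutually consistent (residuals ≈ 0); B is off by 7.2 km.

B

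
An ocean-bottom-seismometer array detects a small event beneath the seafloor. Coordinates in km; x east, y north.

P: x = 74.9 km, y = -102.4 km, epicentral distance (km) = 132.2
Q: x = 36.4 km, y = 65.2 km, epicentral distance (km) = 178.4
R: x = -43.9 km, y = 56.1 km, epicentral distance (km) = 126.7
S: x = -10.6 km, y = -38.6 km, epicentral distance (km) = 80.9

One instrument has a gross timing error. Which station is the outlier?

Solve using three stations at a time. Using Q, R, S (subtract circle equations pairwise → linear system) gives (x, y) ≈ (-88.0, -62.8).
Distances from that point to each station vs reported:
  P: calculated 167.6 vs reported 132.2 → residual 35.4 km
  Q: calculated 178.5 vs reported 178.4 → residual 0.1 km
  R: calculated 126.8 vs reported 126.7 → residual 0.1 km
  S: calculated 81.1 vs reported 80.9 → residual 0.2 km
Q, R, S are mutually consistent (residuals ≈ 0); P is off by 35.4 km.

P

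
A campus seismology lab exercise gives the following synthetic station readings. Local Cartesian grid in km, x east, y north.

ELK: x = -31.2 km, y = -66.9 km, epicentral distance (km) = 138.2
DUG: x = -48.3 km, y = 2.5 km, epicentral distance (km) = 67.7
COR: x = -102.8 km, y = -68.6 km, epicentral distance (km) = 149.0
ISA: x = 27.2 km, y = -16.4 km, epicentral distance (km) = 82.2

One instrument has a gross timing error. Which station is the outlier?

ISA

Solve using three stations at a time. Using ELK, DUG, COR (subtract circle equations pairwise → linear system) gives (x, y) ≈ (-48.6, 70.2).
Distances from that point to each station vs reported:
  ELK: calculated 138.2 vs reported 138.2 → residual 0.0 km
  DUG: calculated 67.7 vs reported 67.7 → residual 0.0 km
  COR: calculated 149.0 vs reported 149.0 → residual 0.0 km
  ISA: calculated 115.1 vs reported 82.2 → residual 32.9 km
ELK, DUG, COR are mutually consistent (residuals ≈ 0); ISA is off by 32.9 km.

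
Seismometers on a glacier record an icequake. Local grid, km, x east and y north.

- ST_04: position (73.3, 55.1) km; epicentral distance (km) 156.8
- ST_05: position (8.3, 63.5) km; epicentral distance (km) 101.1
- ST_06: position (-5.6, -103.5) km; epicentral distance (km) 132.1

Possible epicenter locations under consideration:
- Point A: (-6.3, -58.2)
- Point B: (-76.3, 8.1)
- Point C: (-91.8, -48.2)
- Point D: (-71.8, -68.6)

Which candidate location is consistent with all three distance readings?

For each candidate, compare |candidate − station| to the reported distance:
Point A: residuals ST_04 18.3, ST_05 21.5, ST_06 86.8 → max 86.8 km
Point B: residuals ST_04 0.0, ST_05 0.0, ST_06 0.0 → max 0.0 km
Point C: residuals ST_04 38.0, ST_05 48.9, ST_06 29.7 → max 48.9 km
Point D: residuals ST_04 33.9, ST_05 53.4, ST_06 57.3 → max 57.3 km
Only Point B has all residuals ≈ 0.

Point B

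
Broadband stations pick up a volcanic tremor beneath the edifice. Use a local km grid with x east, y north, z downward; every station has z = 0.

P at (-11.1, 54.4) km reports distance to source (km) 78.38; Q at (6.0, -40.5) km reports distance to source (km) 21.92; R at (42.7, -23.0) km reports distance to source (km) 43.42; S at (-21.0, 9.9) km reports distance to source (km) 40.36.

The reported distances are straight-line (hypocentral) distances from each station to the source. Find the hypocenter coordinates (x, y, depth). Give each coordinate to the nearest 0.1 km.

Each station gives a sphere (x−x_i)² + (y−y_i)² + z² = d_i² (stations at z=0).
Subtracting the P sphere from Q and R: z² cancels, leaving linear equations in x and y:
34.2 x − 189.8 y = 4256.62
107.6 x − 154.8 y = 3527.85
Solving: x ≈ 0.705, y ≈ -22.300 km (keep extra digits for the depth step; rounded: 0.7, -22.3).
Then from the P sphere: z² = 78.38² − (x + 11.1)² − (y − 54.4)² with x = 0.705, y = -22.300, so z ≈ 11.008 ≈ 11.0 km.
Check against S (with the unrounded solution): distance 40.36 ≈ 40.36 km. ✓

x ≈ 0.7 km, y ≈ -22.3 km, depth ≈ 11.0 km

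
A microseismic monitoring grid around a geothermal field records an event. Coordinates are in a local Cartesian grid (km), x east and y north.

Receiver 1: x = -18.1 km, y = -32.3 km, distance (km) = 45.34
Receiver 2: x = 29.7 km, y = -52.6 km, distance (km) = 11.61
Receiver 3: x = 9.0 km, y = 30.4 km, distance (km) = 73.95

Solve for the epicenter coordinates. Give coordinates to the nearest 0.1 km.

Circle about each station: (x + 18.1)² + (y + 32.3)² = 45.34²; (x − 29.7)² + (y + 52.6)² = 11.61²; (x − 9.0)² + (y − 30.4)² = 73.95².
Subtracting the Receiver 1 equation from the Receiver 2 and Receiver 3 equations removes the quadratic terms:
95.6 x − 40.6 y = 4198.87
54.2 x + 125.4 y = -3778.63
Solving the 2×2 system: x ≈ 26.3, y ≈ -41.5 km.

x ≈ 26.3 km, y ≈ -41.5 km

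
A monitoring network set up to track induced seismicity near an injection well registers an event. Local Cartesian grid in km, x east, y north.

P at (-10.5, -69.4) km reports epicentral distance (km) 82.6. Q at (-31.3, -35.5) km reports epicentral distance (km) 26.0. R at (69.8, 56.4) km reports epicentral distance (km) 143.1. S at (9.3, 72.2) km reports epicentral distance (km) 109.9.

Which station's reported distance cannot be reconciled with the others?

Solve using three stations at a time. Using Q, R, S (subtract circle equations pairwise → linear system) gives (x, y) ≈ (-51.7, -19.2).
Distances from that point to each station vs reported:
  P: calculated 64.9 vs reported 82.6 → residual 17.7 km
  Q: calculated 26.1 vs reported 26.0 → residual 0.1 km
  R: calculated 143.1 vs reported 143.1 → residual 0.0 km
  S: calculated 109.9 vs reported 109.9 → residual 0.0 km
Q, R, S are mutually consistent (residuals ≈ 0); P is off by 17.7 km.

P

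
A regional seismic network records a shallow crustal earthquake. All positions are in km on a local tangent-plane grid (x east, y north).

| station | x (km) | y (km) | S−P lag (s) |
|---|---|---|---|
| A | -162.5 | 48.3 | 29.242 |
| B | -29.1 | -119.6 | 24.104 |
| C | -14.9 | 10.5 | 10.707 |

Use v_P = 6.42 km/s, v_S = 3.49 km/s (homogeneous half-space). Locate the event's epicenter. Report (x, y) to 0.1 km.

Distance from S−P lag: d = Δt · v_P v_S / (v_P − v_S) = Δt · (6.42·3.49)/(6.42−3.49) ≈ 7.6470·Δt.
So d_A = 223.61, d_B = 184.32, d_C = 81.88 km.
Circle about each station: (x + 162.5)² + (y − 48.3)² = 223.61²; (x + 29.1)² + (y + 119.6)² = 184.32²; (x + 14.9)² + (y − 10.5)² = 81.88².
Subtracting the A equation from the B and C equations removes the quadratic terms:
266.8 x − 335.8 y = 2439.40
295.2 x − 75.6 y = 14890.22
Solving the 2×2 system: x ≈ 61.0, y ≈ 41.2 km.

(61.0, 41.2)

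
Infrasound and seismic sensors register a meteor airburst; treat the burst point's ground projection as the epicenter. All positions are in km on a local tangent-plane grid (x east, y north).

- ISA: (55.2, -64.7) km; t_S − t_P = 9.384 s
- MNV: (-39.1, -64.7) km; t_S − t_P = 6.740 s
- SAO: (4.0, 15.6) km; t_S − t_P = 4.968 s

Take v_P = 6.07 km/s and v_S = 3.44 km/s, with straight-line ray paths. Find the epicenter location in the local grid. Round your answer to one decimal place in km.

-6.2 km east, -22.5 km north

Distance from S−P lag: d = Δt · v_P v_S / (v_P − v_S) = Δt · (6.07·3.44)/(6.07−3.44) ≈ 7.9395·Δt.
So d_ISA = 74.50, d_MNV = 53.51, d_SAO = 39.44 km.
Circle about each station: (x − 55.2)² + (y + 64.7)² = 74.50²; (x + 39.1)² + (y + 64.7)² = 53.51²; (x − 4.0)² + (y − 15.6)² = 39.44².
Subtracting the ISA equation from the MNV and SAO equations removes the quadratic terms:
-188.6 x + 0.0 y = 1168.70
-102.4 x + 160.6 y = -2979.03
Solving the 2×2 system: x ≈ -6.2, y ≈ -22.5 km.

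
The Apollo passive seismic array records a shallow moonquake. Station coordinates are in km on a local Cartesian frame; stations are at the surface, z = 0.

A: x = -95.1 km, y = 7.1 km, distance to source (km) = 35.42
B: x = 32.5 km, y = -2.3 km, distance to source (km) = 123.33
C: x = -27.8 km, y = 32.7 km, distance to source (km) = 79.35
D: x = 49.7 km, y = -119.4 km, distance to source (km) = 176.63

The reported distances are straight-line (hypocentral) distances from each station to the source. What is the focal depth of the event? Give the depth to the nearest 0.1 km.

Each station gives a sphere (x−x_i)² + (y−y_i)² + z² = d_i² (stations at z=0).
Subtracting the A sphere from B and C: z² cancels, leaving linear equations in x and y:
255.2 x − 18.8 y = -21988.59
134.6 x + 51.2 y = -12294.14
Solving: x ≈ -87.002, y ≈ -11.400 km (keep extra digits for the depth step; rounded: -87.0, -11.4).
Then from the A sphere: z² = 35.42² − (x + 95.1)² − (y − 7.1)² with x = -87.002, y = -11.400, so z ≈ 29.099 ≈ 29.1 km.

29.1 km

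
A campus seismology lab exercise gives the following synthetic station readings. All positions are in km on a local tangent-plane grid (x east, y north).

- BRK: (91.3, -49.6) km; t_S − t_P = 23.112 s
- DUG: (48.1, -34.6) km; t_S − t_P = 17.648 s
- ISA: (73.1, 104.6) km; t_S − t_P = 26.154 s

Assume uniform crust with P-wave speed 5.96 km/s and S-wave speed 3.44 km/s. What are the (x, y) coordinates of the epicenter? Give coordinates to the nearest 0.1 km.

(-95.2, -25.6)

Distance from S−P lag: d = Δt · v_P v_S / (v_P − v_S) = Δt · (5.96·3.44)/(5.96−3.44) ≈ 8.1359·Δt.
So d_BRK = 188.04, d_DUG = 143.58, d_ISA = 212.79 km.
Circle about each station: (x − 91.3)² + (y + 49.6)² = 188.04²; (x − 48.1)² + (y + 34.6)² = 143.58²; (x − 73.1)² + (y − 104.6)² = 212.79².
Subtracting the BRK equation from the DUG and ISA equations removes the quadratic terms:
-86.4 x + 30.0 y = 7458.75
-36.4 x + 308.4 y = -4431.62
Solving the 2×2 system: x ≈ -95.2, y ≈ -25.6 km.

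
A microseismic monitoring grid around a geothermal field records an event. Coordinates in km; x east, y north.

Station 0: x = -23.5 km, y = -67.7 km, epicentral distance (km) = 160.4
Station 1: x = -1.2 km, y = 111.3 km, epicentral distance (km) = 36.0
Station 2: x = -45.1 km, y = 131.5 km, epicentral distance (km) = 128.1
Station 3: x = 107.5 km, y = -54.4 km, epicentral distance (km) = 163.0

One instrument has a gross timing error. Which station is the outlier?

Station 2

Solve using three stations at a time. Using Station 0, Station 1, Station 3 (subtract circle equations pairwise → linear system) gives (x, y) ≈ (23.9, 85.5).
Distances from that point to each station vs reported:
  Station 0: calculated 160.4 vs reported 160.4 → residual 0.0 km
  Station 1: calculated 36.0 vs reported 36.0 → residual 0.0 km
  Station 2: calculated 82.9 vs reported 128.1 → residual 45.2 km
  Station 3: calculated 163.0 vs reported 163.0 → residual 0.0 km
Station 0, Station 1, Station 3 are mutually consistent (residuals ≈ 0); Station 2 is off by 45.2 km.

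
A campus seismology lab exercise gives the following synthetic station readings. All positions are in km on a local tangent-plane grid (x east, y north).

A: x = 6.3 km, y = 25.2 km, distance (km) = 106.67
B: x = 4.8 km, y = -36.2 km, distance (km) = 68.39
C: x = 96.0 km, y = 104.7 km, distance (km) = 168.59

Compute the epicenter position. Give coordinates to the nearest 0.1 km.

Circle about each station: (x − 6.3)² + (y − 25.2)² = 106.67²; (x − 4.8)² + (y + 36.2)² = 68.39²; (x − 96.0)² + (y − 104.7)² = 168.59².
Subtracting the A equation from the B and C equations removes the quadratic terms:
-3.0 x − 122.8 y = 7360.05
179.4 x + 159.0 y = 2459.26
Solving the 2×2 system: x ≈ 68.3, y ≈ -61.6 km.

(68.3, -61.6)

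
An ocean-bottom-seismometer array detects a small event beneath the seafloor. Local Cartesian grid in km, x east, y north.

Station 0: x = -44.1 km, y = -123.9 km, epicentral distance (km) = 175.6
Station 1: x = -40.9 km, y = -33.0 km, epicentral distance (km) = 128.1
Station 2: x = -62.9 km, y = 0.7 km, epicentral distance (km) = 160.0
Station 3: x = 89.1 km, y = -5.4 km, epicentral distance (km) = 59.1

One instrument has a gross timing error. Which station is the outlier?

Solve using three stations at a time. Using Station 1, Station 2, Station 3 (subtract circle equations pairwise → linear system) gives (x, y) ≈ (83.3, -64.2).
Distances from that point to each station vs reported:
  Station 0: calculated 140.7 vs reported 175.6 → residual 34.9 km
  Station 1: calculated 128.1 vs reported 128.1 → residual 0.0 km
  Station 2: calculated 160.0 vs reported 160.0 → residual 0.0 km
  Station 3: calculated 59.1 vs reported 59.1 → residual 0.0 km
Station 1, Station 2, Station 3 are mutually consistent (residuals ≈ 0); Station 0 is off by 34.9 km.

Station 0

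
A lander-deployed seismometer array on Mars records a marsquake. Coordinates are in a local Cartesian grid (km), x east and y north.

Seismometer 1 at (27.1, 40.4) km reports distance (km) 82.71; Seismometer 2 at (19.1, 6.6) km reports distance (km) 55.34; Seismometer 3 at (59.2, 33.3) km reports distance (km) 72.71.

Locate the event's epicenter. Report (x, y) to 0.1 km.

Circle about each station: (x − 27.1)² + (y − 40.4)² = 82.71²; (x − 19.1)² + (y − 6.6)² = 55.34²; (x − 59.2)² + (y − 33.3)² = 72.71².
Subtracting the Seismometer 1 equation from the Seismometer 2 and Seismometer 3 equations removes the quadratic terms:
-16.0 x − 67.6 y = 1820.23
64.2 x − 14.2 y = 3801.16
Solving the 2×2 system: x ≈ 50.6, y ≈ -38.9 km.
Check against Seismometer 1 (with the unrounded x, y): √((x − 27.1)²+(y − 40.4)²) = 82.71 ≈ 82.71 km. ✓

50.6 km east, -38.9 km north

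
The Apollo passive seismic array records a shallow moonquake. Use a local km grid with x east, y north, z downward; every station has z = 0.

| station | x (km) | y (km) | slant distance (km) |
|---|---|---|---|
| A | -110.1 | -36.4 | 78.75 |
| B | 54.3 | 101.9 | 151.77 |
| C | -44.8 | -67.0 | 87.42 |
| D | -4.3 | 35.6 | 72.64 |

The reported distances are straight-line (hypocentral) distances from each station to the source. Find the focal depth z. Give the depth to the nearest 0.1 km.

39.2 km

Each station gives a sphere (x−x_i)² + (y−y_i)² + z² = d_i² (stations at z=0).
Subtracting the A sphere from B and C: z² cancels, leaving linear equations in x and y:
328.8 x + 276.6 y = -16947.44
130.6 x − 61.2 y = -8391.62
Solving: x ≈ -59.707, y ≈ 9.704 km (keep extra digits for the depth step; rounded: -59.7, 9.7).
Then from the A sphere: z² = 78.75² − (x + 110.1)² − (y + 36.4)² with x = -59.707, y = 9.704, so z ≈ 39.199 ≈ 39.2 km.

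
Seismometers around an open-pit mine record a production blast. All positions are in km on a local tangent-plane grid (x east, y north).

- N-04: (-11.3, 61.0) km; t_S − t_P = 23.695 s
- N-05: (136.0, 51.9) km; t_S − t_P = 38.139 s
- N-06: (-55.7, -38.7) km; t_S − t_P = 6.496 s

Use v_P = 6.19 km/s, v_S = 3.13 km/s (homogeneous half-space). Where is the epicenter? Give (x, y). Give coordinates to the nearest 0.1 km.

(-67.5, -78.1)

Distance from S−P lag: d = Δt · v_P v_S / (v_P − v_S) = Δt · (6.19·3.13)/(6.19−3.13) ≈ 6.3316·Δt.
So d_N-04 = 150.03, d_N-05 = 241.48, d_N-06 = 41.13 km.
Circle about each station: (x + 11.3)² + (y − 61.0)² = 150.03²; (x − 136.0)² + (y − 51.9)² = 241.48²; (x + 55.7)² + (y + 38.7)² = 41.13².
Subtracting pairs of circle equations eliminates x²+y² and gives linear equations (the radical axes):
294.6 x − 18.2 y = -18462.67
-88.8 x − 199.4 y = 21568.81
Solving the 2×2 system: x ≈ -67.5, y ≈ -78.1 km.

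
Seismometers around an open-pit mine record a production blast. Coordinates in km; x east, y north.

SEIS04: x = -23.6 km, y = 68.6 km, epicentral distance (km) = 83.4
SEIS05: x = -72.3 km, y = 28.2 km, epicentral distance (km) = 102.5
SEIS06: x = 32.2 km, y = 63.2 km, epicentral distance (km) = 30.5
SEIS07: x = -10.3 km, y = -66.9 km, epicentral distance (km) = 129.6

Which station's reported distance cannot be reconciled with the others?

Solve using three stations at a time. Using SEIS04, SEIS06, SEIS07 (subtract circle equations pairwise → linear system) gives (x, y) ≈ (56.2, 44.3).
Distances from that point to each station vs reported:
  SEIS04: calculated 83.4 vs reported 83.4 → residual 0.0 km
  SEIS05: calculated 129.5 vs reported 102.5 → residual 27.0 km
  SEIS06: calculated 30.5 vs reported 30.5 → residual 0.0 km
  SEIS07: calculated 129.6 vs reported 129.6 → residual 0.0 km
SEIS04, SEIS06, SEIS07 are mutually consistent (residuals ≈ 0); SEIS05 is off by 27.0 km.

SEIS05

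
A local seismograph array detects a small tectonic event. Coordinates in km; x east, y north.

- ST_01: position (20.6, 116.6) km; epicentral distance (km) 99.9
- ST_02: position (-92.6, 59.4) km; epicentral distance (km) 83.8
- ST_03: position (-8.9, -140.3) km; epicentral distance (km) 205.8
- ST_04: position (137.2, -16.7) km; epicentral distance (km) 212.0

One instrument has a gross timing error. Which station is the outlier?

Solve using three stations at a time. Using ST_01, ST_03, ST_04 (subtract circle equations pairwise → linear system) gives (x, y) ≈ (-60.9, 58.8).
Distances from that point to each station vs reported:
  ST_01: calculated 99.9 vs reported 99.9 → residual 0.0 km
  ST_02: calculated 31.7 vs reported 83.8 → residual 52.1 km
  ST_03: calculated 205.8 vs reported 205.8 → residual 0.0 km
  ST_04: calculated 212.0 vs reported 212.0 → residual 0.0 km
ST_01, ST_03, ST_04 are mutually consistent (residuals ≈ 0); ST_02 is off by 52.1 km.

ST_02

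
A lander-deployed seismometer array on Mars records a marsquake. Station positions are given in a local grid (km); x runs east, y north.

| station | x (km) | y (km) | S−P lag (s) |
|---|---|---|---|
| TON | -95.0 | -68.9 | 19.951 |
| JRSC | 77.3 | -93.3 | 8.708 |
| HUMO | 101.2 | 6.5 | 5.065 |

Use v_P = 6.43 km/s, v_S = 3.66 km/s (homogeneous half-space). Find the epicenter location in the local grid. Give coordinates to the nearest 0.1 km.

x ≈ 67.3 km, y ≈ -20.0 km

Distance from S−P lag: d = Δt · v_P v_S / (v_P − v_S) = Δt · (6.43·3.66)/(6.43−3.66) ≈ 8.4960·Δt.
So d_TON = 169.50, d_JRSC = 73.98, d_HUMO = 43.03 km.
Circle about each station: (x + 95.0)² + (y + 68.9)² = 169.50²; (x − 77.3)² + (y + 93.3)² = 73.98²; (x − 101.2)² + (y − 6.5)² = 43.03².
Subtracting pairs of circle equations eliminates x²+y² and gives linear equations (the radical axes):
344.6 x − 48.8 y = 24165.18
392.4 x + 150.8 y = 23390.15
Solving the 2×2 system: x ≈ 67.3, y ≈ -20.0 km.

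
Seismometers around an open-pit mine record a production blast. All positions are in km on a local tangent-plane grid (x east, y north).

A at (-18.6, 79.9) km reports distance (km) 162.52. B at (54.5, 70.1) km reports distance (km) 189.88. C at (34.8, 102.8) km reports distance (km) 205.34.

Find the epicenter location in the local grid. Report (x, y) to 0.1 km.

(-68.1, -74.9)

Circle about each station: (x + 18.6)² + (y − 79.9)² = 162.52²; (x − 54.5)² + (y − 70.1)² = 189.88²; (x − 34.8)² + (y − 102.8)² = 205.34².
Subtracting the A equation from the B and C equations removes the quadratic terms:
146.2 x − 19.6 y = -8487.37
106.8 x + 45.8 y = -10702.86
Solving the 2×2 system: x ≈ -68.1, y ≈ -74.9 km.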